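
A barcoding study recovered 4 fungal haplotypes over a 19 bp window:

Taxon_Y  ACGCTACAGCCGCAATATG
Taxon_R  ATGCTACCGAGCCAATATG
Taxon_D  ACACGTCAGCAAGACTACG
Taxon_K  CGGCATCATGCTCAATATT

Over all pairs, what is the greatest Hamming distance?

Pairwise Hamming distances:
  Taxon_Y vs Taxon_R: 5
  Taxon_Y vs Taxon_D: 8
  Taxon_Y vs Taxon_K: 8
  Taxon_R vs Taxon_D: 11
  Taxon_R vs Taxon_K: 10
  Taxon_D vs Taxon_K: 12
The largest is 12, between Taxon_D and Taxon_K.

12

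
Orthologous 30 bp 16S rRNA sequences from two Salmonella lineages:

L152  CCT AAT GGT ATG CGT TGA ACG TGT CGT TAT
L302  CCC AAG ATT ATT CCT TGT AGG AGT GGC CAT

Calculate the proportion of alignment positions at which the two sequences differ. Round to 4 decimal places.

The sequences differ at positions 3 (T/C), 6 (T/G), 7 (G/A), 8 (G/T), 12 (G/T), 14 (G/C), 18 (A/T), 20 (C/G), 22 (T/A), 25 (C/G), 27 (T/C), 28 (T/C).
There are 12 differences over 30 sites, so p = 12/30 = 0.4000.

0.4000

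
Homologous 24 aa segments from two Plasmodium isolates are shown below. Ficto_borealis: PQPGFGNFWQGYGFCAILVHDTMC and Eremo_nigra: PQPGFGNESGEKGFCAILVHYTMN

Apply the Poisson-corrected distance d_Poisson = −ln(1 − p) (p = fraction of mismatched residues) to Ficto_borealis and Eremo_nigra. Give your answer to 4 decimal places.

0.3448

Mismatches occur at site 8 (F/E), site 9 (W/S), site 10 (Q/G), site 11 (G/E), site 12 (Y/K), site 21 (D/Y), site 24 (C/N).
p = 7/24 = 0.291667.
d = −ln(1 − 0.291667) = −ln(0.708333) = 0.3448.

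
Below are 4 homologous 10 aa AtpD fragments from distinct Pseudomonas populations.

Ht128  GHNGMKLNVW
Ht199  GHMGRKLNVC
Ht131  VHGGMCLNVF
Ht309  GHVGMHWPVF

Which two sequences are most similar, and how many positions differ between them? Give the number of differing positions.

3

Pairwise Hamming distances:
  Ht128 vs Ht199: 3
  Ht128 vs Ht131: 4
  Ht128 vs Ht309: 5
  Ht199 vs Ht131: 5
  Ht199 vs Ht309: 6
  Ht131 vs Ht309: 5
The smallest is 3, between Ht128 and Ht199.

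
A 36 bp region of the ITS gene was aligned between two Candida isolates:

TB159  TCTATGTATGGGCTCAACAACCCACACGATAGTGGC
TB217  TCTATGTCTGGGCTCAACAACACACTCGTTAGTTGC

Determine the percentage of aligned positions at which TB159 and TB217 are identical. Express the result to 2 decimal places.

Differing sites — 8:A/C; 22:C/A; 26:A/T; 29:A/T; 34:G/T.
31 of the 36 sites match, so the percent identity is 31/36 × 100 = 86.11%.

86.11%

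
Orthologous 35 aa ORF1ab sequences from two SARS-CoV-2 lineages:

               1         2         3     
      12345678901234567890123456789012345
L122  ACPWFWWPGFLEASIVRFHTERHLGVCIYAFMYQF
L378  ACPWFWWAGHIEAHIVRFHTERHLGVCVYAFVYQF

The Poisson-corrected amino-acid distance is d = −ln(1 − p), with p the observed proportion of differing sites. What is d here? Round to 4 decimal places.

Mismatches occur at site 8 (P↔A), site 10 (F↔H), site 11 (L↔I), site 14 (S↔H), site 28 (I↔V), site 32 (M↔V).
p = 6/35 = 0.171429.
d = −ln(1 − 0.171429) = −ln(0.828571) = 0.1881.

0.1881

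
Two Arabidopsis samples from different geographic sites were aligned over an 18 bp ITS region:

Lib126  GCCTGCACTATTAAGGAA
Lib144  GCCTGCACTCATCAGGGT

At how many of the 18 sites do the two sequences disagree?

5

The sequences differ at positions 10 (A/C), 11 (T/A), 13 (A/C), 17 (A/G), 18 (A/T).
That gives 5 mismatches out of 18 aligned sites, so the Hamming distance is 5.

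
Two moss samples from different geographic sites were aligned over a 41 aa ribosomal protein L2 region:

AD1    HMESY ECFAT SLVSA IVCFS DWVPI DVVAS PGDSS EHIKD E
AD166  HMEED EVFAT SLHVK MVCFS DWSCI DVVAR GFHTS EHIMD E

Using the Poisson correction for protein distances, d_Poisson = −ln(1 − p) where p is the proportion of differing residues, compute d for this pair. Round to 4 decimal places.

0.4555

Mismatches occur at site 4 (S↔E), site 5 (Y↔D), site 7 (C↔V), site 13 (V↔H), site 14 (S↔V), site 15 (A↔K), site 16 (I↔M), site 23 (V↔S), site 24 (P↔C), site 30 (S↔R), site 31 (P↔G), site 32 (G↔F), site 33 (D↔H), site 34 (S↔T), site 39 (K↔M).
p = 15/41 = 0.365854.
d = −ln(1 − 0.365854) = −ln(0.634146) = 0.4555.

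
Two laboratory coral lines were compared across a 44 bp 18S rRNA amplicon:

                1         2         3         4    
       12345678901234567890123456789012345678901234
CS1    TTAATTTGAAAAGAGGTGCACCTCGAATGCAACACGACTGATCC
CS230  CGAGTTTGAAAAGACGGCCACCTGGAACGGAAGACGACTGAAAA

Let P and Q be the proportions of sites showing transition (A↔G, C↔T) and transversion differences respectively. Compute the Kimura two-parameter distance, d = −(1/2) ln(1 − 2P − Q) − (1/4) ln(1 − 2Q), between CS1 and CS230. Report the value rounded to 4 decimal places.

Differing sites — 1:T/C (Ti); 2:T/G (Tv); 4:A/G (Ti); 15:G/C (Tv); 17:T/G (Tv); 18:G/C (Tv); 24:C/G (Tv); 28:T/C (Ti); 30:C/G (Tv); 33:C/G (Tv); 42:T/A (Tv); 43:C/A (Tv); 44:C/A (Tv).
Of the 13 differences, 3 transitions and 10 transversions over 44 sites: P = 3/44 = 0.068182, Q = 10/44 = 0.227273.
d = −0.5·ln(0.636363) − 0.25·ln(0.545454) = −0.5·(-0.451986) − 0.25·(-0.606137) = 0.3775.

0.3775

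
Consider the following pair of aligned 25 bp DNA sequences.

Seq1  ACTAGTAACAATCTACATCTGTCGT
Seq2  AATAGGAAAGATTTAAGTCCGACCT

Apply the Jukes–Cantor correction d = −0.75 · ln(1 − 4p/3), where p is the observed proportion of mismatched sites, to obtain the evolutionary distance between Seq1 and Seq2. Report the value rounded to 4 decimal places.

Differing sites — 2:C/A; 6:T/G; 9:C/A; 10:A/G; 13:C/T; 16:C/A; 17:A/G; 20:T/C; 22:T/A; 24:G/C.
p = 10/25 = 0.400000.
d = −0.75 · ln(1 − (4/3)·0.400000) = −0.75 · ln(0.466667) = −0.75 · (-0.762139) = 0.5716.

0.5716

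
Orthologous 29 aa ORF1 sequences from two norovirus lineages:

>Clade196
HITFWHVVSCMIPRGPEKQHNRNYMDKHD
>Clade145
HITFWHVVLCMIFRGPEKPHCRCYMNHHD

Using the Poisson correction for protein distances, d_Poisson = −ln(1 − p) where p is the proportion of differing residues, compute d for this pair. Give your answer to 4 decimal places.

0.2763

The sequences differ at positions 9 (S/L), 13 (P/F), 19 (Q/P), 21 (N/C), 23 (N/C), 26 (D/N), 27 (K/H).
p = 7/29 = 0.241379.
d = −ln(1 − 0.241379) = −ln(0.758621) = 0.2763.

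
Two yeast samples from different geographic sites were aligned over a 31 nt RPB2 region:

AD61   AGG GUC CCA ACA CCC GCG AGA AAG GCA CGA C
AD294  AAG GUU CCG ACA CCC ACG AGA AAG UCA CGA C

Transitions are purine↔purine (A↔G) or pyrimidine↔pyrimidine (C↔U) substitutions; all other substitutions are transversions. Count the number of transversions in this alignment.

Mismatches occur at site 2 (G↔A, transition), site 6 (C↔U, transition), site 9 (A↔G, transition), site 16 (G↔A, transition), site 25 (G↔U, transversion).
Of the 5 differences, 4 transitions and 1 transversion, so the answer is 1.

1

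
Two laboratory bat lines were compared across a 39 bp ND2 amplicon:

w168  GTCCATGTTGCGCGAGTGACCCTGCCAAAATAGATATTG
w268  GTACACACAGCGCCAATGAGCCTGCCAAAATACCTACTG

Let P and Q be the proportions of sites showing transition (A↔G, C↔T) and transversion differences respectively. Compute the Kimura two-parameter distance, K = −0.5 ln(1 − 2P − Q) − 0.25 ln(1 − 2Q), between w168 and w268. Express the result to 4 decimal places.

0.3560

Differing sites — 3:C/A (Tv); 6:T/C (Ti); 7:G/A (Ti); 8:T/C (Ti); 9:T/A (Tv); 14:G/C (Tv); 16:G/A (Ti); 20:C/G (Tv); 33:G/C (Tv); 34:A/C (Tv); 37:T/C (Ti).
Of the 11 differences, 5 transitions and 6 transversions over 39 sites: P = 5/39 = 0.128205, Q = 6/39 = 0.153846.
d = −0.5·ln(0.589744) − 0.25·ln(0.692308) = −0.5·(-0.528067) − 0.25·(-0.367724) = 0.3560.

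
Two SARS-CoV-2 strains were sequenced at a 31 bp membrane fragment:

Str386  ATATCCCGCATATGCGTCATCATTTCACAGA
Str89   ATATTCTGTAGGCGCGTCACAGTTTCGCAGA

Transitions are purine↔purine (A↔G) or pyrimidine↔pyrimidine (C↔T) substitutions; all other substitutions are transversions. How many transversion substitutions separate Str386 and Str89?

Mismatches occur at site 5 (C↔T, transition), site 7 (C↔T, transition), site 9 (C↔T, transition), site 11 (T↔G, transversion), site 12 (A↔G, transition), site 13 (T↔C, transition), site 20 (T↔C, transition), site 21 (C↔A, transversion), site 22 (A↔G, transition), site 27 (A↔G, transition).
Of the 10 differences, 8 transitions and 2 transversions, so the answer is 2.

2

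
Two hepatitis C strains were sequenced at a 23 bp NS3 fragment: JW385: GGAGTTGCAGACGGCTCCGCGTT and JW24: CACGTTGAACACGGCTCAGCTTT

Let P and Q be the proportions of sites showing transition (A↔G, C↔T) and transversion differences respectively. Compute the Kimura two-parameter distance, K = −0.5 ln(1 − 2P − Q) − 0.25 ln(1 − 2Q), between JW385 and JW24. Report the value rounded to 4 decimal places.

The sequences differ at positions 1 (G/C, transversion), 2 (G/A, transition), 3 (A/C, transversion), 8 (C/A, transversion), 10 (G/C, transversion), 18 (C/A, transversion), 21 (G/T, transversion).
Of the 7 differences, 1 transition and 6 transversions over 23 sites: P = 1/23 = 0.043478, Q = 6/23 = 0.260870.
d = −0.5·ln(0.652174) − 0.25·ln(0.478260) = −0.5·(-0.427444) − 0.25·(-0.737601) = 0.3981.

0.3981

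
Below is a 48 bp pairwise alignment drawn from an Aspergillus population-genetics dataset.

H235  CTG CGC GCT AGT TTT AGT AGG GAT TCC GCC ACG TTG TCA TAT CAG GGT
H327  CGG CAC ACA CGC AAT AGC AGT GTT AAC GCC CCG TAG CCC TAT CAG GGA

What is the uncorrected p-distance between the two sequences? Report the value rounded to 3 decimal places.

0.375

Differing sites — 2:T/G; 5:G/A; 7:G/A; 9:T/A; 10:A/C; 12:T/C; 13:T/A; 14:T/A; 18:T/C; 21:G/T; 23:A/T; 25:T/A; 26:C/A; 31:A/C; 35:T/A; 37:T/C; 39:A/C; 48:T/A.
There are 18 differences over 48 sites, so p = 18/48 = 0.375.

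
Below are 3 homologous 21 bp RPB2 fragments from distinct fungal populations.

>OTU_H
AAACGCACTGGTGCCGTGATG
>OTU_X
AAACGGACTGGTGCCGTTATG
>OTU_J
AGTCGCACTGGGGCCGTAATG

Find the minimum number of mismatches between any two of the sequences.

Pairwise Hamming distances:
  OTU_H vs OTU_X: 2
  OTU_H vs OTU_J: 4
  OTU_X vs OTU_J: 5
The smallest is 2, between OTU_H and OTU_X.

2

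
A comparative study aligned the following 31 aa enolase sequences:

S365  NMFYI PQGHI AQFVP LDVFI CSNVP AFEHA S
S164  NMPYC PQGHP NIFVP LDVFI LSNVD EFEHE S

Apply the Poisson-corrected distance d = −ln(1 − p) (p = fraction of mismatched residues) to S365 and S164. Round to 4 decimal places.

Differing sites — 3:F/P; 5:I/C; 10:I/P; 11:A/N; 12:Q/I; 21:C/L; 25:P/D; 26:A/E; 30:A/E.
p = 9/31 = 0.290323.
d = −ln(1 − 0.290323) = −ln(0.709677) = 0.3429.

0.3429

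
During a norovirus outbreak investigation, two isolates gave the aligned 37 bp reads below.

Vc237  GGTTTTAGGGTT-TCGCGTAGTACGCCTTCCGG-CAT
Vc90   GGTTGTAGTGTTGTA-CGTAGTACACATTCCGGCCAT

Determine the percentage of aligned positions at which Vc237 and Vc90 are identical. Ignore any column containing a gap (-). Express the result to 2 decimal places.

Excluding the 3 gap columns leaves 34 comparable sites.
Differing sites — 5:T/G; 9:G/T; 15:C/A; 25:G/A; 27:C/A.
29 of the 34 comparable sites match, so the percent identity is 29/34 × 100 = 85.29%.

85.29%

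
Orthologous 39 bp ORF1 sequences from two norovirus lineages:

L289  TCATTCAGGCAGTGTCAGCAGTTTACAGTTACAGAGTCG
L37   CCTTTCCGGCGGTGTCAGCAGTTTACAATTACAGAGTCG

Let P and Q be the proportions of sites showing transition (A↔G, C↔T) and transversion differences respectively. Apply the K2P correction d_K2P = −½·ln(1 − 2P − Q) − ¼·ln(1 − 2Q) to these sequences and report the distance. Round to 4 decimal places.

0.1418

The sequences differ at positions 1 (T/C, transition), 3 (A/T, transversion), 7 (A/C, transversion), 11 (A/G, transition), 28 (G/A, transition).
Of the 5 differences, 3 transitions and 2 transversions over 39 sites: P = 3/39 = 0.076923, Q = 2/39 = 0.051282.
d = −0.5·ln(0.794872) − 0.25·ln(0.897436) = −0.5·(-0.229574) − 0.25·(-0.108213) = 0.1418.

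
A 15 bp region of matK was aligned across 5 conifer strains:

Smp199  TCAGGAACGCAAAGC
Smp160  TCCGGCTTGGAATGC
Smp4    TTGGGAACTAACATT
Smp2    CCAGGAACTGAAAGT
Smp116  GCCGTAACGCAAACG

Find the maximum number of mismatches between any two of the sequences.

Pairwise Hamming distances:
  Smp199 vs Smp160: 6
  Smp199 vs Smp4: 7
  Smp199 vs Smp2: 4
  Smp199 vs Smp116: 5
  Smp160 vs Smp4: 11
  Smp160 vs Smp2: 8
  Smp160 vs Smp116: 9
  Smp4 vs Smp2: 6
  Smp4 vs Smp116: 9
  Smp2 vs Smp116: 7
The largest is 11, between Smp160 and Smp4.

11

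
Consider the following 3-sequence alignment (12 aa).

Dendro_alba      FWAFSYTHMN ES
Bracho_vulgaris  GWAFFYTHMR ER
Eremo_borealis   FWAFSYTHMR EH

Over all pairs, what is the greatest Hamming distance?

Pairwise Hamming distances:
  Dendro_alba vs Bracho_vulgaris: 4
  Dendro_alba vs Eremo_borealis: 2
  Bracho_vulgaris vs Eremo_borealis: 3
The largest is 4, between Dendro_alba and Bracho_vulgaris.

4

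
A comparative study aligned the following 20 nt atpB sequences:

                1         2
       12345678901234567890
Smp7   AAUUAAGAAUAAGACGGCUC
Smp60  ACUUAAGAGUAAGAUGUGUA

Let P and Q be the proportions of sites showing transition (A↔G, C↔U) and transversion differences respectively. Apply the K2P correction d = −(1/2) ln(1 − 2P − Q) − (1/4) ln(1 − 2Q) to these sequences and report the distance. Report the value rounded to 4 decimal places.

0.3831

Mismatches occur at site 2 (A↔C, transversion), site 9 (A↔G, transition), site 15 (C↔U, transition), site 17 (G↔U, transversion), site 18 (C↔G, transversion), site 20 (C↔A, transversion).
Of the 6 differences, 2 transitions and 4 transversions over 20 sites: P = 2/20 = 0.100000, Q = 4/20 = 0.200000.
d = −0.5·ln(0.600000) − 0.25·ln(0.600000) = −0.5·(-0.510826) − 0.25·(-0.510826) = 0.3831.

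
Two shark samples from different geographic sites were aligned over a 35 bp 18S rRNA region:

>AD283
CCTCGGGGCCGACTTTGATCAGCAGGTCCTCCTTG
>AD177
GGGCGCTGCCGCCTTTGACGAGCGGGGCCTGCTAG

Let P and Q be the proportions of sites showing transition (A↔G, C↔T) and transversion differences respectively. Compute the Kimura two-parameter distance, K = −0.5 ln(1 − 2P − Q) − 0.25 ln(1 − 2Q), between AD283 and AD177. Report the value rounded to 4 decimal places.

0.4672

The sequences differ at positions 1 (C/G, transversion), 2 (C/G, transversion), 3 (T/G, transversion), 6 (G/C, transversion), 7 (G/T, transversion), 12 (A/C, transversion), 19 (T/C, transition), 20 (C/G, transversion), 24 (A/G, transition), 27 (T/G, transversion), 31 (C/G, transversion), 34 (T/A, transversion).
Of the 12 differences, 2 transitions and 10 transversions over 35 sites: P = 2/35 = 0.057143, Q = 10/35 = 0.285714.
d = −0.5·ln(0.600000) − 0.25·ln(0.428572) = −0.5·(-0.510826) − 0.25·(-0.847297) = 0.4672.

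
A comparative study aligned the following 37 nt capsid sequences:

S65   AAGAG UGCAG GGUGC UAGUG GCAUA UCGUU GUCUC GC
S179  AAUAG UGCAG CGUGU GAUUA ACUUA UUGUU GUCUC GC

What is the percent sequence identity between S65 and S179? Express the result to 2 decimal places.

75.68%

Mismatches occur at site 3 (G→U), site 11 (G→C), site 15 (C→U), site 16 (U→G), site 18 (G→U), site 20 (G→A), site 21 (G→A), site 23 (A→U), site 27 (C→U).
28 of the 37 sites match, so the percent identity is 28/37 × 100 = 75.68%.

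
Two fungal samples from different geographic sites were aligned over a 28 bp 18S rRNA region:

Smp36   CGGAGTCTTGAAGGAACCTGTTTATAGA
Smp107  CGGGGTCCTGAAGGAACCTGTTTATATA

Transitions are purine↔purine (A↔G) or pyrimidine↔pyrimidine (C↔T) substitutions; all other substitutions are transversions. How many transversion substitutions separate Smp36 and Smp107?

1

Mismatches occur at site 4 (A→G, transition), site 8 (T→C, transition), site 27 (G→T, transversion).
Of the 3 differences, 2 transitions and 1 transversion, so the answer is 1.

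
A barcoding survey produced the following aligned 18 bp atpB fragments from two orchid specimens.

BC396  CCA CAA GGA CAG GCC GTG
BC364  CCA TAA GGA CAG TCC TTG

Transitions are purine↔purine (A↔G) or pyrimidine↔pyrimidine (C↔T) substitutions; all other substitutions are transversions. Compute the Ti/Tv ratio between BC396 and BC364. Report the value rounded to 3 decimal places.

The sequences differ at positions 4 (C/T, transition), 13 (G/T, transversion), 16 (G/T, transversion).
Of the 3 differences, 1 transition and 2 transversions, so Ti/Tv = 1/2 = 0.500.

0.500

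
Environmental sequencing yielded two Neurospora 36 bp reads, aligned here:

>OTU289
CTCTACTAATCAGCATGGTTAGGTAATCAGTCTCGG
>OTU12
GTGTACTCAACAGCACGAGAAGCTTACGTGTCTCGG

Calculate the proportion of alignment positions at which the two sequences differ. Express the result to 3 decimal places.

0.361

The sequences differ at positions 1 (C/G), 3 (C/G), 8 (A/C), 10 (T/A), 16 (T/C), 18 (G/A), 19 (T/G), 20 (T/A), 23 (G/C), 25 (A/T), 27 (T/C), 28 (C/G), 29 (A/T).
There are 13 differences over 36 sites, so p = 13/36 = 0.361.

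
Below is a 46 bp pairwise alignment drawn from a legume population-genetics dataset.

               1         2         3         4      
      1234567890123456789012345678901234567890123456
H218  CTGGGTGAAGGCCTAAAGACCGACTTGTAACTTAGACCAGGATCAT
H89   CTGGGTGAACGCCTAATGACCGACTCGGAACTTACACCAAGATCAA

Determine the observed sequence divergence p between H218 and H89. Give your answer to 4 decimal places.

0.1522

The sequences differ at positions 10 (G/C), 17 (A/T), 26 (T/C), 28 (T/G), 35 (G/C), 40 (G/A), 46 (T/A).
There are 7 differences over 46 sites, so p = 7/46 = 0.1522.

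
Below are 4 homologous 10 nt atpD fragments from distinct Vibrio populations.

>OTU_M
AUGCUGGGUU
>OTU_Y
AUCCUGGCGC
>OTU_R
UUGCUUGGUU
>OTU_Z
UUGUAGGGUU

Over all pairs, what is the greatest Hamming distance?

Pairwise Hamming distances:
  OTU_M vs OTU_Y: 4
  OTU_M vs OTU_R: 2
  OTU_M vs OTU_Z: 3
  OTU_Y vs OTU_R: 6
  OTU_Y vs OTU_Z: 7
  OTU_R vs OTU_Z: 3
The largest is 7, between OTU_Y and OTU_Z.

7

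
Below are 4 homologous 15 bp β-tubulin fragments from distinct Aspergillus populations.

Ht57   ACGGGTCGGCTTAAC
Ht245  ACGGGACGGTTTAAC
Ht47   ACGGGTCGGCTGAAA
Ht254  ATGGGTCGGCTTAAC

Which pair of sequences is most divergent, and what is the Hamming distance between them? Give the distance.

4

Pairwise Hamming distances:
  Ht57 vs Ht245: 2
  Ht57 vs Ht47: 2
  Ht57 vs Ht254: 1
  Ht245 vs Ht47: 4
  Ht245 vs Ht254: 3
  Ht47 vs Ht254: 3
The largest is 4, between Ht245 and Ht47.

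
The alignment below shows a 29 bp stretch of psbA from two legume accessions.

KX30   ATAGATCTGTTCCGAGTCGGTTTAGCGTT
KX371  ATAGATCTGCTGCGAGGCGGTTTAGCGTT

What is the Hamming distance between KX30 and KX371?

The sequences differ at positions 10 (T/C), 12 (C/G), 17 (T/G).
That gives 3 mismatches out of 29 aligned sites, so the Hamming distance is 3.

3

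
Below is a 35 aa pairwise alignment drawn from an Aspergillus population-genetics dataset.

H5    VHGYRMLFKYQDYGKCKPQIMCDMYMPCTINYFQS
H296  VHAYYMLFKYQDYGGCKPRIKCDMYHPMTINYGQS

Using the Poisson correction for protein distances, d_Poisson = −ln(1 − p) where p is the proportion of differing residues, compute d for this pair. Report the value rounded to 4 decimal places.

0.2595

Mismatches occur at site 3 (G↔A), site 5 (R↔Y), site 15 (K↔G), site 19 (Q↔R), site 21 (M↔K), site 26 (M↔H), site 28 (C↔M), site 33 (F↔G).
p = 8/35 = 0.228571.
d = −ln(1 − 0.228571) = −ln(0.771429) = 0.2595.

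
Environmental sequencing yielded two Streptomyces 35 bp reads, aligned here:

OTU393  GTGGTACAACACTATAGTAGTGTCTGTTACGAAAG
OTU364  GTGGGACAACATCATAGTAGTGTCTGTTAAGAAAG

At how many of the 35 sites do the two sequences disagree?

4

The sequences differ at positions 5 (T/G), 12 (C/T), 13 (T/C), 30 (C/A).
That gives 4 mismatches out of 35 aligned sites, so the Hamming distance is 4.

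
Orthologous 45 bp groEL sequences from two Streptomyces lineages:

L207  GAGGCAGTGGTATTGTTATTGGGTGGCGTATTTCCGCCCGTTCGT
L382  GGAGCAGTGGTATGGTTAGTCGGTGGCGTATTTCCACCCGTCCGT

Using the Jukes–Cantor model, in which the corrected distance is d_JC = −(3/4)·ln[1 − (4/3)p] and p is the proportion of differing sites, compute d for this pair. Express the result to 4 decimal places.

0.1743

The sequences differ at positions 2 (A/G), 3 (G/A), 14 (T/G), 19 (T/G), 21 (G/C), 36 (G/A), 42 (T/C).
p = 7/45 = 0.155556.
d = −0.75 · ln(1 − (4/3)·0.155556) = −0.75 · ln(0.792592) = −0.75 · (-0.232447) = 0.1743.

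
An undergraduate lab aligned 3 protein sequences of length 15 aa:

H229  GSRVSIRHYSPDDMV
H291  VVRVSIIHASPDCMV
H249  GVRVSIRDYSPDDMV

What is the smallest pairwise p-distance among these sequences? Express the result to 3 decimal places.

Pairwise Hamming distances:
  H229 vs H291: 5
  H229 vs H249: 2
  H291 vs H249: 5
The smallest is 2 mismatches, between H229 and H249; p = 2/15 = 0.133.

0.133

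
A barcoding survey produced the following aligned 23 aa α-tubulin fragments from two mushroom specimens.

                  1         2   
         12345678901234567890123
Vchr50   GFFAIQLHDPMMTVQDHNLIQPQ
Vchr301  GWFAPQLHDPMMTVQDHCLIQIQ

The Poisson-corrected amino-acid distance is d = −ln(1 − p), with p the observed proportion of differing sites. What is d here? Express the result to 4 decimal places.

Differing sites — 2:F/W; 5:I/P; 18:N/C; 22:P/I.
p = 4/23 = 0.173913.
d = −ln(1 − 0.173913) = −ln(0.826087) = 0.1911.

0.1911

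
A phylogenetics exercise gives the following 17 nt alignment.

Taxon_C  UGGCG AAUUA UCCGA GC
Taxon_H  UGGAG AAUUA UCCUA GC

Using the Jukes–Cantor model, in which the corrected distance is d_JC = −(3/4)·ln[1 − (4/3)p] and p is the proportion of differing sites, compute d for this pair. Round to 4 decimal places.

Mismatches occur at site 4 (C/A), site 14 (G/U).
p = 2/17 = 0.117647.
d = −0.75 · ln(1 − (4/3)·0.117647) = −0.75 · ln(0.843137) = −0.75 · (-0.170626) = 0.1280.

0.1280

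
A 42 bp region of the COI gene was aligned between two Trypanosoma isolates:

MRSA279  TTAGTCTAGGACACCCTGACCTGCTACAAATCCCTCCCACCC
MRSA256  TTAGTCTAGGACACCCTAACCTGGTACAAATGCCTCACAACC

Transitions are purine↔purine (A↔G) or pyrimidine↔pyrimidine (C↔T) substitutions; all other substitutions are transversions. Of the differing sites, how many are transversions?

The sequences differ at positions 18 (G/A, transition), 24 (C/G, transversion), 32 (C/G, transversion), 37 (C/A, transversion), 40 (C/A, transversion).
Of the 5 differences, 1 transition and 4 transversions, so the answer is 4.

4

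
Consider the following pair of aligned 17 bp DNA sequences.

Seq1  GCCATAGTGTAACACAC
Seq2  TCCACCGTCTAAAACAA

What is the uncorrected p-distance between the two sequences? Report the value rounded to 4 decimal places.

0.3529

Mismatches occur at site 1 (G/T), site 5 (T/C), site 6 (A/C), site 9 (G/C), site 13 (C/A), site 17 (C/A).
There are 6 differences over 17 sites, so p = 6/17 = 0.3529.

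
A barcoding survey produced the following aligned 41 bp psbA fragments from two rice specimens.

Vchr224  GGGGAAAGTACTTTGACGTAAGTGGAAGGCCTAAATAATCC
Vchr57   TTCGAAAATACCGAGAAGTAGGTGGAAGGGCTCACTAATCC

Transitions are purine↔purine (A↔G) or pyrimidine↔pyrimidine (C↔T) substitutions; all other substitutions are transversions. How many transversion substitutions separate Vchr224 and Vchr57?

Mismatches occur at site 1 (G↔T, transversion), site 2 (G↔T, transversion), site 3 (G↔C, transversion), site 8 (G↔A, transition), site 12 (T↔C, transition), site 13 (T↔G, transversion), site 14 (T↔A, transversion), site 17 (C↔A, transversion), site 21 (A↔G, transition), site 30 (C↔G, transversion), site 33 (A↔C, transversion), site 35 (A↔C, transversion).
Of the 12 differences, 3 transitions and 9 transversions, so the answer is 9.

9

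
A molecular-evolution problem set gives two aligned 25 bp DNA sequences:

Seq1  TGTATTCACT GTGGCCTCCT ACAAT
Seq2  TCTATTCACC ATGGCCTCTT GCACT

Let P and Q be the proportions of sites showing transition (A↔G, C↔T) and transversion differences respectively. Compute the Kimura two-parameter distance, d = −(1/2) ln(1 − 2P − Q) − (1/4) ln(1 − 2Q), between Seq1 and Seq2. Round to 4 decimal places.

0.2990

Mismatches occur at site 2 (G/C, transversion), site 10 (T/C, transition), site 11 (G/A, transition), site 19 (C/T, transition), site 21 (A/G, transition), site 24 (A/C, transversion).
Of the 6 differences, 4 transitions and 2 transversions over 25 sites: P = 4/25 = 0.160000, Q = 2/25 = 0.080000.
d = −0.5·ln(0.600000) − 0.25·ln(0.840000) = −0.5·(-0.510826) − 0.25·(-0.174353) = 0.2990.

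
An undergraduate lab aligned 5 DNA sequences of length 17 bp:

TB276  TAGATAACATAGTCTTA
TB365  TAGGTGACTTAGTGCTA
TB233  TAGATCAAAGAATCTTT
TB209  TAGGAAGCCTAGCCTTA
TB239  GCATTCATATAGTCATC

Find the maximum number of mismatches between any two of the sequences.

12

Pairwise Hamming distances:
  TB276 vs TB365: 5
  TB276 vs TB233: 5
  TB276 vs TB209: 5
  TB276 vs TB239: 8
  TB365 vs TB233: 9
  TB365 vs TB209: 7
  TB365 vs TB239: 10
  TB233 vs TB209: 10
  TB233 vs TB239: 9
  TB209 vs TB239: 12
The largest is 12, between TB209 and TB239.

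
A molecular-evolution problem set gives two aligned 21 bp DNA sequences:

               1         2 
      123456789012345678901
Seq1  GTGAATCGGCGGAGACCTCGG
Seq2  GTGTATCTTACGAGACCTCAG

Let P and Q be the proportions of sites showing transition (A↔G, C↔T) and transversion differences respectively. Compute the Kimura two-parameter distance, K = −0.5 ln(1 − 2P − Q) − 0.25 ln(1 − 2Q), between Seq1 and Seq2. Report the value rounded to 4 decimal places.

Differing sites — 4:A/T (Tv); 8:G/T (Tv); 9:G/T (Tv); 10:C/A (Tv); 11:G/C (Tv); 20:G/A (Ti).
Of the 6 differences, 1 transition and 5 transversions over 21 sites: P = 1/21 = 0.047619, Q = 5/21 = 0.238095.
d = −0.5·ln(0.666667) − 0.25·ln(0.523810) = −0.5·(-0.405465) − 0.25·(-0.646626) = 0.3644.

0.3644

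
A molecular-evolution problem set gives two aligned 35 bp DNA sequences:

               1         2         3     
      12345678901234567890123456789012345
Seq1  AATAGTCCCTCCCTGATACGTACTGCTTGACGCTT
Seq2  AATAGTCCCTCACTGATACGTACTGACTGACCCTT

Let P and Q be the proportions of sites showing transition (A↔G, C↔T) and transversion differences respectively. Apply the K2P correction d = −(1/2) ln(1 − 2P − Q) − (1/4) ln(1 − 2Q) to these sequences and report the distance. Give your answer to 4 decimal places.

Mismatches occur at site 12 (C/A, transversion), site 26 (C/A, transversion), site 27 (T/C, transition), site 32 (G/C, transversion).
Of the 4 differences, 1 transition and 3 transversions over 35 sites: P = 1/35 = 0.028571, Q = 3/35 = 0.085714.
d = −0.5·ln(0.857144) − 0.25·ln(0.828572) = −0.5·(-0.154149) − 0.25·(-0.188052) = 0.1241.

0.1241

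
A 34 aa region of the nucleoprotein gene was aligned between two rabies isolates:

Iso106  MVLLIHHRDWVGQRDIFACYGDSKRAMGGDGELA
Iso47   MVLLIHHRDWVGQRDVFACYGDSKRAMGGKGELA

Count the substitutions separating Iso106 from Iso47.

Differing sites — 16:I/V; 30:D/K.
That gives 2 mismatches out of 34 aligned sites, so the Hamming distance is 2.

2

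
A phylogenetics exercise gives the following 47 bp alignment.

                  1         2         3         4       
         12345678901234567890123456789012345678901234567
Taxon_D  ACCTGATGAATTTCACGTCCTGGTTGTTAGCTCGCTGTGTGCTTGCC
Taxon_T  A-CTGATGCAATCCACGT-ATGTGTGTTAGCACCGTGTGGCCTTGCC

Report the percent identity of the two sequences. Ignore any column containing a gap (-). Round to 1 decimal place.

Excluding the 2 gap columns leaves 45 comparable sites.
Differing sites — 9:A/C; 11:T/A; 13:T/C; 20:C/A; 23:G/T; 24:T/G; 32:T/A; 34:G/C; 35:C/G; 40:T/G; 41:G/C.
34 of the 45 comparable sites match, so the percent identity is 34/45 × 100 = 75.6%.

75.6%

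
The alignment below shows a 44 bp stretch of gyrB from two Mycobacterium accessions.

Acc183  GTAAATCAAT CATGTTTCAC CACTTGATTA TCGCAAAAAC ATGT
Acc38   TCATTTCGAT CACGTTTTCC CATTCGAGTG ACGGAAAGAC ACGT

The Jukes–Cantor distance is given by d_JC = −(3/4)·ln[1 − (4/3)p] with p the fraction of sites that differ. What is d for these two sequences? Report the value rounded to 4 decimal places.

0.4975

Mismatches occur at site 1 (G/T), site 2 (T/C), site 4 (A/T), site 5 (A/T), site 8 (A/G), site 13 (T/C), site 18 (C/T), site 19 (A/C), site 23 (C/T), site 25 (T/C), site 28 (T/G), site 30 (A/G), site 31 (T/A), site 34 (C/G), site 38 (A/G), site 42 (T/C).
p = 16/44 = 0.363636.
d = −0.75 · ln(1 − (4/3)·0.363636) = −0.75 · ln(0.515152) = −0.75 · (-0.663293) = 0.4975.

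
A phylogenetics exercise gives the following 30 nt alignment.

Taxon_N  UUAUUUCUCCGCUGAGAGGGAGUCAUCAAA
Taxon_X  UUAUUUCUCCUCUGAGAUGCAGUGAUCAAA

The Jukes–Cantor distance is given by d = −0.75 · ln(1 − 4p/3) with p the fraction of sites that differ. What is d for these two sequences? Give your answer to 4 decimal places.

0.1468

The sequences differ at positions 11 (G/U), 18 (G/U), 20 (G/C), 24 (C/G).
p = 4/30 = 0.133333.
d = −0.75 · ln(1 − (4/3)·0.133333) = −0.75 · ln(0.822223) = −0.75 · (-0.195744) = 0.1468.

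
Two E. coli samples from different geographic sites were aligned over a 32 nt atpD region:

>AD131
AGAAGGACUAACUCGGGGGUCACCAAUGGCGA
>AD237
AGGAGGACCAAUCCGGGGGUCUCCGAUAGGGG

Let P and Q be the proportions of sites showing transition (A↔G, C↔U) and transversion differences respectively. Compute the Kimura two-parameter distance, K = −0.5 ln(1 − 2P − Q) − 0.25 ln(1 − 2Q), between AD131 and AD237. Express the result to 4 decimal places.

0.3800

Mismatches occur at site 3 (A↔G, transition), site 9 (U↔C, transition), site 12 (C↔U, transition), site 13 (U↔C, transition), site 22 (A↔U, transversion), site 25 (A↔G, transition), site 28 (G↔A, transition), site 30 (C↔G, transversion), site 32 (A↔G, transition).
Of the 9 differences, 7 transitions and 2 transversions over 32 sites: P = 7/32 = 0.218750, Q = 2/32 = 0.062500.
d = −0.5·ln(0.500000) − 0.25·ln(0.875000) = −0.5·(-0.693147) − 0.25·(-0.133531) = 0.3800.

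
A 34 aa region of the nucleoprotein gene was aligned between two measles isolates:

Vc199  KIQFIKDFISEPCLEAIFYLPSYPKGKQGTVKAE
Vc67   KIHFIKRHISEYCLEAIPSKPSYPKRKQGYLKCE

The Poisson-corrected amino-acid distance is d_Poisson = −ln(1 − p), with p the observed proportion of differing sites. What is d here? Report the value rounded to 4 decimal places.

Mismatches occur at site 3 (Q↔H), site 7 (D↔R), site 8 (F↔H), site 12 (P↔Y), site 18 (F↔P), site 19 (Y↔S), site 20 (L↔K), site 26 (G↔R), site 30 (T↔Y), site 31 (V↔L), site 33 (A↔C).
p = 11/34 = 0.323529.
d = −ln(1 − 0.323529) = −ln(0.676471) = 0.3909.

0.3909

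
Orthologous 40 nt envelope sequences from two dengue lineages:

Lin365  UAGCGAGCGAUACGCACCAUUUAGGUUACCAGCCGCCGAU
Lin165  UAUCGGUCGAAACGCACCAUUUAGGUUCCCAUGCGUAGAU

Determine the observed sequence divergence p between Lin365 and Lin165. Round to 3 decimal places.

The sequences differ at positions 3 (G/U), 6 (A/G), 7 (G/U), 11 (U/A), 28 (A/C), 32 (G/U), 33 (C/G), 36 (C/U), 37 (C/A).
There are 9 differences over 40 sites, so p = 9/40 = 0.225.

0.225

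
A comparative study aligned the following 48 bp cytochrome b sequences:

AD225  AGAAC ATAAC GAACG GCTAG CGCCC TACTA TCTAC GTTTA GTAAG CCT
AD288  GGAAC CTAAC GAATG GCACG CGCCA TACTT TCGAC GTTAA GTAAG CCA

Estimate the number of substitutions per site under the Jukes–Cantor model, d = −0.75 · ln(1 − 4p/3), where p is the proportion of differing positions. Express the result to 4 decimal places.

0.2441

Differing sites — 1:A/G; 6:A/C; 14:C/T; 18:T/A; 19:A/C; 25:C/A; 30:A/T; 33:T/G; 39:T/A; 48:T/A.
p = 10/48 = 0.208333.
d = −0.75 · ln(1 − (4/3)·0.208333) = −0.75 · ln(0.722223) = −0.75 · (-0.325421) = 0.2441.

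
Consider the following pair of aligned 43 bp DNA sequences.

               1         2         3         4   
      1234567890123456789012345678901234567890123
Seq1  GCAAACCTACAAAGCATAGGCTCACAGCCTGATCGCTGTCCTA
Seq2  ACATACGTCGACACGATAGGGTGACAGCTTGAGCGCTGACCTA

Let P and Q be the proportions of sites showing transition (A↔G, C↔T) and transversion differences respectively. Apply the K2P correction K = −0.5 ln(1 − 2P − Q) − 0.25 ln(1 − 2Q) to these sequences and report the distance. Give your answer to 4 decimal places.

Mismatches occur at site 1 (G→A, transition), site 4 (A→T, transversion), site 7 (C→G, transversion), site 9 (A→C, transversion), site 10 (C→G, transversion), site 12 (A→C, transversion), site 14 (G→C, transversion), site 15 (C→G, transversion), site 21 (C→G, transversion), site 23 (C→G, transversion), site 29 (C→T, transition), site 33 (T→G, transversion), site 39 (T→A, transversion).
Of the 13 differences, 2 transitions and 11 transversions over 43 sites: P = 2/43 = 0.046512, Q = 11/43 = 0.255814.
d = −0.5·ln(0.651162) − 0.25·ln(0.488372) = −0.5·(-0.428997) − 0.25·(-0.716678) = 0.3937.

0.3937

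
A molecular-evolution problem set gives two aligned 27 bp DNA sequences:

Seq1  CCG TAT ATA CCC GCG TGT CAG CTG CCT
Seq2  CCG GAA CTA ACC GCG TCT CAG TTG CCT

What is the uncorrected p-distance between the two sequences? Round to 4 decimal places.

The sequences differ at positions 4 (T/G), 6 (T/A), 7 (A/C), 10 (C/A), 17 (G/C), 22 (C/T).
There are 6 differences over 27 sites, so p = 6/27 = 0.2222.

0.2222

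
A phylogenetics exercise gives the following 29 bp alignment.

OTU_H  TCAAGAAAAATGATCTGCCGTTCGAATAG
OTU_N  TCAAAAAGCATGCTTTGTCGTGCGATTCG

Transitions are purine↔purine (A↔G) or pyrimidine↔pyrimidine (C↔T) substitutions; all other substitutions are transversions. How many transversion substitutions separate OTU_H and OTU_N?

Mismatches occur at site 5 (G/A, transition), site 8 (A/G, transition), site 9 (A/C, transversion), site 13 (A/C, transversion), site 15 (C/T, transition), site 18 (C/T, transition), site 22 (T/G, transversion), site 26 (A/T, transversion), site 28 (A/C, transversion).
Of the 9 differences, 4 transitions and 5 transversions, so the answer is 5.

5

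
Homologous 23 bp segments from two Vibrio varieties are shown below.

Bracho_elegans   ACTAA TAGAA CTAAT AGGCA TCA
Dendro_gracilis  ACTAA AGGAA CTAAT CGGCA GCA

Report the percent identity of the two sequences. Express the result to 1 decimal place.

82.6%

Mismatches occur at site 6 (T→A), site 7 (A→G), site 16 (A→C), site 21 (T→G).
19 of the 23 sites match, so the percent identity is 19/23 × 100 = 82.6%.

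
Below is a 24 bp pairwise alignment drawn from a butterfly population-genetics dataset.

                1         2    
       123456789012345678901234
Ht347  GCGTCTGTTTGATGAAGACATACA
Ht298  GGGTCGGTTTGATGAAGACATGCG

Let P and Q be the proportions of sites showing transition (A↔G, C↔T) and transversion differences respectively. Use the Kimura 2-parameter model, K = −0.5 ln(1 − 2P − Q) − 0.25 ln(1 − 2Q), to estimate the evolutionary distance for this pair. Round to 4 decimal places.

0.1894

Mismatches occur at site 2 (C→G, transversion), site 6 (T→G, transversion), site 22 (A→G, transition), site 24 (A→G, transition).
Of the 4 differences, 2 transitions and 2 transversions over 24 sites: P = 2/24 = 0.083333, Q = 2/24 = 0.083333.
d = −0.5·ln(0.750001) − 0.25·ln(0.833334) = −0.5·(-0.287681) − 0.25·(-0.182321) = 0.1894.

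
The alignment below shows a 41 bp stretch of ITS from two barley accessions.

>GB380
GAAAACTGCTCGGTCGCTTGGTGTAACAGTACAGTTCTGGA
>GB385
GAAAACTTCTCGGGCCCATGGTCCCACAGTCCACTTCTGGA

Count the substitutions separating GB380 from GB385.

9

Differing sites — 8:G/T; 14:T/G; 16:G/C; 18:T/A; 23:G/C; 24:T/C; 25:A/C; 31:A/C; 34:G/C.
That gives 9 mismatches out of 41 aligned sites, so the Hamming distance is 9.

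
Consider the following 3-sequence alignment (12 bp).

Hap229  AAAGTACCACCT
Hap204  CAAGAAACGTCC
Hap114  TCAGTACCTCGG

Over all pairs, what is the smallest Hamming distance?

Pairwise Hamming distances:
  Hap229 vs Hap204: 6
  Hap229 vs Hap114: 5
  Hap204 vs Hap114: 8
The smallest is 5, between Hap229 and Hap114.

5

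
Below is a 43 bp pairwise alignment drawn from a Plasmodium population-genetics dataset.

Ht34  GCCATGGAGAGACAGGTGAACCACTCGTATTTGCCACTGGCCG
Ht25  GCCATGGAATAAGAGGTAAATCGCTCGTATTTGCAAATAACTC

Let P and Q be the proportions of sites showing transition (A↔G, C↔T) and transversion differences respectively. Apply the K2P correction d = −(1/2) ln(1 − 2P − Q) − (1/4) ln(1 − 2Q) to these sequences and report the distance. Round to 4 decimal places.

0.4013

Mismatches occur at site 9 (G/A, transition), site 10 (A/T, transversion), site 11 (G/A, transition), site 13 (C/G, transversion), site 18 (G/A, transition), site 21 (C/T, transition), site 23 (A/G, transition), site 35 (C/A, transversion), site 37 (C/A, transversion), site 39 (G/A, transition), site 40 (G/A, transition), site 42 (C/T, transition), site 43 (G/C, transversion).
Of the 13 differences, 8 transitions and 5 transversions over 43 sites: P = 8/43 = 0.186047, Q = 5/43 = 0.116279.
d = −0.5·ln(0.511627) − 0.25·ln(0.767442) = −0.5·(-0.670159) − 0.25·(-0.264692) = 0.4013.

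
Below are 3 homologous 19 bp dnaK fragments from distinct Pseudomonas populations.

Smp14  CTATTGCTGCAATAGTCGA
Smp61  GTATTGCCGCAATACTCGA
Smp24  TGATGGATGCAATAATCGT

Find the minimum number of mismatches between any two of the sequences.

Pairwise Hamming distances:
  Smp14 vs Smp61: 3
  Smp14 vs Smp24: 6
  Smp61 vs Smp24: 7
The smallest is 3, between Smp14 and Smp61.

3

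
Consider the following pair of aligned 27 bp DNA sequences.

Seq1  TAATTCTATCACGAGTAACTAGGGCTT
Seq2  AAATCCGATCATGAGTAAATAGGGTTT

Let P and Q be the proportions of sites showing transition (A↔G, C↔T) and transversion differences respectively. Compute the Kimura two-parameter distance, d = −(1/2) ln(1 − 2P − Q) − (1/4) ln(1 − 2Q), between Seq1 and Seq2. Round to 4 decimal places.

The sequences differ at positions 1 (T/A, transversion), 5 (T/C, transition), 7 (T/G, transversion), 12 (C/T, transition), 19 (C/A, transversion), 25 (C/T, transition).
Of the 6 differences, 3 transitions and 3 transversions over 27 sites: P = 3/27 = 0.111111, Q = 3/27 = 0.111111.
d = −0.5·ln(0.666667) − 0.25·ln(0.777778) = −0.5·(-0.405465) − 0.25·(-0.251314) = 0.2656.

0.2656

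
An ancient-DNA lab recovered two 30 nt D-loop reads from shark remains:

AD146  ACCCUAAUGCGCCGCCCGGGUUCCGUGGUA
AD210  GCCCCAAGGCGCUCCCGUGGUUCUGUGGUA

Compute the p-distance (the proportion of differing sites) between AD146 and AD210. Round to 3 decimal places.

Mismatches occur at site 1 (A→G), site 5 (U→C), site 8 (U→G), site 13 (C→U), site 14 (G→C), site 17 (C→G), site 18 (G→U), site 24 (C→U).
There are 8 differences over 30 sites, so p = 8/30 = 0.267.

0.267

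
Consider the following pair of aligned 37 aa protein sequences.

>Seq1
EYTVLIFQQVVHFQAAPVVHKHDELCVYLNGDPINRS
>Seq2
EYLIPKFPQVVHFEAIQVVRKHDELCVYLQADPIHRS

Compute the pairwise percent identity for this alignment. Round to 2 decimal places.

67.57%

The sequences differ at positions 3 (T/L), 4 (V/I), 5 (L/P), 6 (I/K), 8 (Q/P), 14 (Q/E), 16 (A/I), 17 (P/Q), 20 (H/R), 30 (N/Q), 31 (G/A), 35 (N/H).
25 of the 37 sites match, so the percent identity is 25/37 × 100 = 67.57%.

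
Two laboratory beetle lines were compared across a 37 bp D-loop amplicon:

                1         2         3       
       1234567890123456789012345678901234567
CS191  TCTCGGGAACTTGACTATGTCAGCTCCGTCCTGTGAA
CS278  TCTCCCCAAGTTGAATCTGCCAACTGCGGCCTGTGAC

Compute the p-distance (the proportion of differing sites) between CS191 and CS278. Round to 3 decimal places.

0.297

Differing sites — 5:G/C; 6:G/C; 7:G/C; 10:C/G; 15:C/A; 17:A/C; 20:T/C; 23:G/A; 26:C/G; 29:T/G; 37:A/C.
There are 11 differences over 37 sites, so p = 11/37 = 0.297.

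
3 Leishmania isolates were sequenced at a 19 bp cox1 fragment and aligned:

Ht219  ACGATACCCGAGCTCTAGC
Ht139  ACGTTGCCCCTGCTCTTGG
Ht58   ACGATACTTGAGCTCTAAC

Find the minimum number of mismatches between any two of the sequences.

Pairwise Hamming distances:
  Ht219 vs Ht139: 6
  Ht219 vs Ht58: 3
  Ht139 vs Ht58: 9
The smallest is 3, between Ht219 and Ht58.

3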